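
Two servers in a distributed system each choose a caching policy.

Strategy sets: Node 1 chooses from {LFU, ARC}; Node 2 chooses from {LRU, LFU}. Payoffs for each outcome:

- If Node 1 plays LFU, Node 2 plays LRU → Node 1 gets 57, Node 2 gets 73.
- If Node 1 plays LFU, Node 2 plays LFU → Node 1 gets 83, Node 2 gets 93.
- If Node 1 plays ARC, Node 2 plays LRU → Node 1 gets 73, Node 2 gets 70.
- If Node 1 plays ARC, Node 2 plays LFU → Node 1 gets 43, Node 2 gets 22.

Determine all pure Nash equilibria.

(LFU, LFU), (ARC, LRU)

Node 1 against LRU: payoffs 57, 73 → best response ARC.
Node 1 against LFU: payoffs 83, 43 → best response LFU.
Node 2 against LFU: payoffs 73, 93 → best response LFU.
Node 2 against ARC: payoffs 70, 22 → best response LRU.
Mutual best responses: (LFU, LFU); (ARC, LRU).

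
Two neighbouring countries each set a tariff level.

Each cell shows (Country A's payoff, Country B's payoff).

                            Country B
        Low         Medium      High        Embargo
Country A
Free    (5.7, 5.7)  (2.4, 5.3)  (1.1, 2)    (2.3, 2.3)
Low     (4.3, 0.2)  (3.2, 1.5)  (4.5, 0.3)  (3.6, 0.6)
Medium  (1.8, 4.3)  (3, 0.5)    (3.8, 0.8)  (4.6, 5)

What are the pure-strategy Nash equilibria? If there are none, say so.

(Free, Low); (Low, Medium); (Medium, Embargo)

(Free, Low): Country A gets 5.7, best alternative 4.3; Country B gets 5.7, best alternative 5.3. No profitable deviation — NE.
(Free, Medium): Country A can switch to Low (2.4 → 3.2). Not NE.
(Free, High): Country A can switch to Low (1.1 → 4.5). Not NE.
(Free, Embargo): Country A can switch to Low (2.3 → 3.6). Not NE.
(Low, Low): Country A can switch to Free (4.3 → 5.7). Not NE.
(Low, Medium): Country A gets 3.2, best alternative 3; Country B gets 1.5, best alternative 0.6. No profitable deviation — NE.
(Low, High): Country B can switch to Medium (0.3 → 1.5). Not NE.
(Low, Embargo): Country A can switch to Medium (3.6 → 4.6). Not NE.
(Medium, Low): Country A can switch to Free (1.8 → 5.7). Not NE.
(Medium, Medium): Country A can switch to Low (3 → 3.2). Not NE.
(Medium, Embargo): Country A gets 4.6, best alternative 3.6; Country B gets 5, best alternative 4.3. No profitable deviation — NE.
(The remaining 1 profile has a profitable deviation by the same check.)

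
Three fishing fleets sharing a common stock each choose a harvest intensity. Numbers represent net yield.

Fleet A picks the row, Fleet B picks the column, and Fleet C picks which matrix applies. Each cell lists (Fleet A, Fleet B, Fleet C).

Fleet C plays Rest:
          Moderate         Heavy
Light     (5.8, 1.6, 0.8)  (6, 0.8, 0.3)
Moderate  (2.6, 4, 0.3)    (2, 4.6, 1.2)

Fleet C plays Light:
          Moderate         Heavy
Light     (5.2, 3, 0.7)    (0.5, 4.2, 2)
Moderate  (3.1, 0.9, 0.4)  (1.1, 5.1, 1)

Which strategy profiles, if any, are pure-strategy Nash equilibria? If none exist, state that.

The unique pure-strategy Nash equilibrium is (Light, Moderate, Rest).

(Light, Moderate, Rest): Fleet A gets 5.8, best alternative 2.6; Fleet B gets 1.6, best alternative 0.8; Fleet C gets 0.8, best alternative 0.7. No profitable deviation — NE.
(Light, Moderate, Light): Fleet B can switch to Heavy (3 → 4.2). Not NE.
(Light, Heavy, Rest): Fleet B can switch to Moderate (0.8 → 1.6). Not NE.
(Light, Heavy, Light): Fleet A can switch to Moderate (0.5 → 1.1). Not NE.
(Moderate, Moderate, Rest): Fleet A can switch to Light (2.6 → 5.8). Not NE.
(Moderate, Moderate, Light): Fleet A can switch to Light (3.1 → 5.2). Not NE.
(Moderate, Heavy, Rest): Fleet A can switch to Light (2 → 6). Not NE.
(Moderate, Heavy, Light): Fleet C can switch to Rest (1 → 1.2). Not NE.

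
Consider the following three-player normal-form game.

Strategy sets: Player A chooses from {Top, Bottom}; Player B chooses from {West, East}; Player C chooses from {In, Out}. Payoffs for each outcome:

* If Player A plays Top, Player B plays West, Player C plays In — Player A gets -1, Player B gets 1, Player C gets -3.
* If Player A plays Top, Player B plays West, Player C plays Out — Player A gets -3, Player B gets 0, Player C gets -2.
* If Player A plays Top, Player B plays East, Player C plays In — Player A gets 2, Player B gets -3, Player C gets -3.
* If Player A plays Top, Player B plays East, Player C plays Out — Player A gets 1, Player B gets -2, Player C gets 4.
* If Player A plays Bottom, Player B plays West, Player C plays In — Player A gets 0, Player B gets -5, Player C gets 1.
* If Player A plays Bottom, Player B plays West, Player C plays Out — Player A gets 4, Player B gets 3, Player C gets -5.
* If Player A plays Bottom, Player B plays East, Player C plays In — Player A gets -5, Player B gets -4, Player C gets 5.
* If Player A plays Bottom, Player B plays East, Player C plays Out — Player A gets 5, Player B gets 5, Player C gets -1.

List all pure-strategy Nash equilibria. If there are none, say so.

(Top, West, In): Player A can switch to Bottom (-1 → 0). Not NE.
(Top, West, Out): Player A can switch to Bottom (-3 → 4). Not NE.
(Top, East, In): Player B can switch to West (-3 → 1). Not NE.
(Top, East, Out): Player A can switch to Bottom (1 → 5). Not NE.
(Bottom, West, In): Player B can switch to East (-5 → -4). Not NE.
(Bottom, West, Out): Player B can switch to East (3 → 5). Not NE.
(The remaining 2 profiles each have a profitable deviation by the same check.)

none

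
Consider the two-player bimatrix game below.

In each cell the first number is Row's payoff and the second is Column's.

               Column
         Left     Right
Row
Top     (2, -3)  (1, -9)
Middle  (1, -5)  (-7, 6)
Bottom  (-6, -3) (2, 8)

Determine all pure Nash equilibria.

Row against Left: payoffs 2, 1, -6 → best response Top.
Row against Right: payoffs 1, -7, 2 → best response Bottom.
Column against Top: payoffs -3, -9 → best response Left.
Column against Middle: payoffs -5, 6 → best response Right.
Column against Bottom: payoffs -3, 8 → best response Right.
Mutual best responses: (Top, Left); (Bottom, Right).

The pure Nash equilibria are (Top, Left), (Bottom, Right).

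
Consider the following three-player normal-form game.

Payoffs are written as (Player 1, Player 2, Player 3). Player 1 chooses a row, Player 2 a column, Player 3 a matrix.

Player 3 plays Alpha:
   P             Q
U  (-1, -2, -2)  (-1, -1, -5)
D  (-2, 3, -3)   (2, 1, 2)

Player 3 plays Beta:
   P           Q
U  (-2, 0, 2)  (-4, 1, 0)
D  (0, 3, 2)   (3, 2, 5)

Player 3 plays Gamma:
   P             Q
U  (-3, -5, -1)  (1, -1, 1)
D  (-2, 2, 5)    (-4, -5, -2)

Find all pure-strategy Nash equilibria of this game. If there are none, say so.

(U, Q, Gamma); (D, P, Gamma)

Player 1 against (P, Alpha): payoffs -1, -2 → best response U.
Player 1 against (P, Beta): payoffs -2, 0 → best response D.
Player 1 against (P, Gamma): payoffs -3, -2 → best response D.
Player 1 against (Q, Alpha): payoffs -1, 2 → best response D.
Player 1 against (Q, Beta): payoffs -4, 3 → best response D.
Player 1 against (Q, Gamma): payoffs 1, -4 → best response U.
Player 2 against (U, Alpha): payoffs -2, -1 → best response Q.
Player 2 against (U, Beta): payoffs 0, 1 → best response Q.
Player 2 against (U, Gamma): payoffs -5, -1 → best response Q.
Player 2 against (D, Alpha): payoffs 3, 1 → best response P.
Player 2 against (D, Beta): payoffs 3, 2 → best response P.
Player 2 against (D, Gamma): payoffs 2, -5 → best response P.
Player 3 against (U, P): payoffs -2, 2, -1 → best response Beta.
Player 3 against (U, Q): payoffs -5, 0, 1 → best response Gamma.
Player 3 against (D, P): payoffs -3, 2, 5 → best response Gamma.
Player 3 against (D, Q): payoffs 2, 5, -2 → best response Beta.
Mutual best responses: (U, Q, Gamma); (D, P, Gamma).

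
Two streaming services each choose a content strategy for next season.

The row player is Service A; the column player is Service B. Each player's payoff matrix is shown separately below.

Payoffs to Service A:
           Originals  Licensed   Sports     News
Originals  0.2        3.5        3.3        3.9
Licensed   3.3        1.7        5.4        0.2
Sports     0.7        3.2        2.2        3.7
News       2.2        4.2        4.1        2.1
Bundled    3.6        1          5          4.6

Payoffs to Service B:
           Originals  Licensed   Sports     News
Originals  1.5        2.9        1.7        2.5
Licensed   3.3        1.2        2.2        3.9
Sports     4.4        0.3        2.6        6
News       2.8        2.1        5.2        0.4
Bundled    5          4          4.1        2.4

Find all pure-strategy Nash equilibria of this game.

(Bundled, Originals)

Check each profile: it is a Nash equilibrium iff no player can strictly gain by switching unilaterally.
(Originals, Originals): Service A can switch to Licensed (0.2 → 3.3). Not NE.
(Originals, Licensed): Service A can switch to News (3.5 → 4.2). Not NE.
(Originals, Sports): Service A can switch to Licensed (3.3 → 5.4). Not NE.
(Originals, News): Service A can switch to Bundled (3.9 → 4.6). Not NE.
(Licensed, Originals): Service A can switch to Bundled (3.3 → 3.6). Not NE.
(Licensed, Licensed): Service A can switch to Originals (1.7 → 3.5). Not NE.
(Bundled, Originals): Service A gets 3.6, best alternative 3.3; Service B gets 5, best alternative 4.1. No profitable deviation — NE.
(The remaining 13 profiles each have a profitable deviation by the same check.)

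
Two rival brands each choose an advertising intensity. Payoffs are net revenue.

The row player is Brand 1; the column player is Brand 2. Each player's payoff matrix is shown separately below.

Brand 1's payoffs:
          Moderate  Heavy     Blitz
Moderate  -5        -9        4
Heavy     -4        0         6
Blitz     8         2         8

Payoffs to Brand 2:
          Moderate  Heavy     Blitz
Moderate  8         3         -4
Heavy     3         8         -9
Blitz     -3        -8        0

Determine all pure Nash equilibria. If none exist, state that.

(Moderate, Moderate): Brand 1 can switch to Heavy (-5 → -4). Not NE.
(Moderate, Heavy): Brand 1 can switch to Heavy (-9 → 0). Not NE.
(Moderate, Blitz): Brand 1 can switch to Heavy (4 → 6). Not NE.
(Heavy, Moderate): Brand 1 can switch to Blitz (-4 → 8). Not NE.
(Heavy, Heavy): Brand 1 can switch to Blitz (0 → 2). Not NE.
(Heavy, Blitz): Brand 1 can switch to Blitz (6 → 8). Not NE.
(Blitz, Blitz): Brand 1 gets 8, best alternative 6; Brand 2 gets 0, best alternative -3. No profitable deviation — NE.
(The remaining 2 profiles each have a profitable deviation by the same check.)

The unique pure-strategy Nash equilibrium is (Blitz, Blitz).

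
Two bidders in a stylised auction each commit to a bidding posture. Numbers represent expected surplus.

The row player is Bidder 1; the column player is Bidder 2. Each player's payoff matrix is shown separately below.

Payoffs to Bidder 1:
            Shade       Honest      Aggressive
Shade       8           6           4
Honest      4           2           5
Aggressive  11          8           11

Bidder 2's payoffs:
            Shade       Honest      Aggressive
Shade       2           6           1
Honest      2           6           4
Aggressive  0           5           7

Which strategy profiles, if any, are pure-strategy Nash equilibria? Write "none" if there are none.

Bidder 1 against Shade: payoffs 8, 4, 11 → best response Aggressive.
Bidder 1 against Honest: payoffs 6, 2, 8 → best response Aggressive.
Bidder 1 against Aggressive: payoffs 4, 5, 11 → best response Aggressive.
Bidder 2 against Shade: payoffs 2, 6, 1 → best response Honest.
Bidder 2 against Honest: payoffs 2, 6, 4 → best response Honest.
Bidder 2 against Aggressive: payoffs 0, 5, 7 → best response Aggressive.
Mutual best responses: (Aggressive, Aggressive).

(Aggressive, Aggressive)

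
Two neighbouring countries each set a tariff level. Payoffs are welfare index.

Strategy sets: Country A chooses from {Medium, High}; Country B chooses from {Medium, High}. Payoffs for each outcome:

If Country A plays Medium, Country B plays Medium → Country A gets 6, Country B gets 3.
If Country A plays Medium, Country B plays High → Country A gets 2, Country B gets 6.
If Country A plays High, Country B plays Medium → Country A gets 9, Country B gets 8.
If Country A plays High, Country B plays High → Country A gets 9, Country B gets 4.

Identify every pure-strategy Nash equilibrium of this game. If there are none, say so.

For each player, find the best response to each opponent profile; mutual best responses are the pure NE.
Country A against Medium: payoffs 6, 9 → best response High.
Country A against High: payoffs 2, 9 → best response High.
Country B against Medium: payoffs 3, 6 → best response High.
Country B against High: payoffs 8, 4 → best response Medium.
Mutual best responses: (High, Medium).

The unique pure-strategy Nash equilibrium is (High, Medium).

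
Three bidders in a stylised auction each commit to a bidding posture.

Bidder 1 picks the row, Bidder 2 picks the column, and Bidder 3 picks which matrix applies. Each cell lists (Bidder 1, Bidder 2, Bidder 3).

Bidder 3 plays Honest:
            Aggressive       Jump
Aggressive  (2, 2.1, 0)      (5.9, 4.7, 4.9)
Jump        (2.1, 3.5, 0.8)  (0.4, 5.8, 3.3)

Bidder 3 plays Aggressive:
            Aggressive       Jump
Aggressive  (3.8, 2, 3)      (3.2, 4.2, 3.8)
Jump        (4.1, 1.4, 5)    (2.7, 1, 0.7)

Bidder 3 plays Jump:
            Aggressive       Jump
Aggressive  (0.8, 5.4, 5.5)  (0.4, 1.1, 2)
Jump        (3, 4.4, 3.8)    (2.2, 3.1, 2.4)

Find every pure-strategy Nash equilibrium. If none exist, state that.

Mark each player's best response to every combination of opponents' strategies; a profile where every player is best-responding is a pure Nash equilibrium.
Bidder 1 against (Aggressive, Honest): payoffs 2, 2.1 → best response Jump.
Bidder 1 against (Aggressive, Aggressive): payoffs 3.8, 4.1 → best response Jump.
Bidder 1 against (Aggressive, Jump): payoffs 0.8, 3 → best response Jump.
Bidder 1 against (Jump, Honest): payoffs 5.9, 0.4 → best response Aggressive.
Bidder 1 against (Jump, Aggressive): payoffs 3.2, 2.7 → best response Aggressive.
Bidder 1 against (Jump, Jump): payoffs 0.4, 2.2 → best response Jump.
Bidder 2 against (Aggressive, Honest): payoffs 2.1, 4.7 → best response Jump.
Bidder 2 against (Aggressive, Aggressive): payoffs 2, 4.2 → best response Jump.
Bidder 2 against (Aggressive, Jump): payoffs 5.4, 1.1 → best response Aggressive.
Bidder 2 against (Jump, Honest): payoffs 3.5, 5.8 → best response Jump.
Bidder 2 against (Jump, Aggressive): payoffs 1.4, 1 → best response Aggressive.
Bidder 2 against (Jump, Jump): payoffs 4.4, 3.1 → best response Aggressive.
Bidder 3 against (Aggressive, Aggressive): payoffs 0, 3, 5.5 → best response Jump.
Bidder 3 against (Aggressive, Jump): payoffs 4.9, 3.8, 2 → best response Honest.
Bidder 3 against (Jump, Aggressive): payoffs 0.8, 5, 3.8 → best response Aggressive.
Bidder 3 against (Jump, Jump): payoffs 3.3, 0.7, 2.4 → best response Honest.
Mutual best responses: (Aggressive, Jump, Honest); (Jump, Aggressive, Aggressive).

The pure Nash equilibria are (Aggressive, Jump, Honest), (Jump, Aggressive, Aggressive).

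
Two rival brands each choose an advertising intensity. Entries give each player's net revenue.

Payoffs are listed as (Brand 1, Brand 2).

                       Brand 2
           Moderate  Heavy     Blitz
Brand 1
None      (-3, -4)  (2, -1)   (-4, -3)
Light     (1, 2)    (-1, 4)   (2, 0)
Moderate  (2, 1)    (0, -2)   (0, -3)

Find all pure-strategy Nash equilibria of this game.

The pure Nash equilibria are (None, Heavy) and (Moderate, Moderate).

For each strategy profile, look for a profitable unilateral deviation.
(None, Moderate): Brand 1 can switch to Light (-3 → 1). Not NE.
(None, Heavy): Brand 1 gets 2, best alternative 0; Brand 2 gets -1, best alternative -3. No profitable deviation — NE.
(None, Blitz): Brand 1 can switch to Light (-4 → 2). Not NE.
(Light, Moderate): Brand 1 can switch to Moderate (1 → 2). Not NE.
(Light, Heavy): Brand 1 can switch to None (-1 → 2). Not NE.
(Light, Blitz): Brand 2 can switch to Moderate (0 → 2). Not NE.
(Moderate, Moderate): Brand 1 gets 2, best alternative 1; Brand 2 gets 1, best alternative -2. No profitable deviation — NE.
(Moderate, Heavy): Brand 1 can switch to None (0 → 2). Not NE.
(Moderate, Blitz): Brand 1 can switch to Light (0 → 2). Not NE.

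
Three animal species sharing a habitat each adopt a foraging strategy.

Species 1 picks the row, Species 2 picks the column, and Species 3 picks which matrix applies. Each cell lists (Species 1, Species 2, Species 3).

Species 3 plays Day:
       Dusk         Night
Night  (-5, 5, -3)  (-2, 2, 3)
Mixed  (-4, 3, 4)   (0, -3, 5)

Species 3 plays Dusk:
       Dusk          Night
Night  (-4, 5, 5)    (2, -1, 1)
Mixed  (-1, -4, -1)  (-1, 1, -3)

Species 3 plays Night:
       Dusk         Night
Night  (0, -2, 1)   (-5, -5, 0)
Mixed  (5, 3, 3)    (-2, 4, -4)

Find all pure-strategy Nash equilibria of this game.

(Mixed, Dusk, Day)

Species 1 against (Dusk, Day): payoffs -5, -4 → best response Mixed.
Species 1 against (Dusk, Dusk): payoffs -4, -1 → best response Mixed.
Species 1 against (Dusk, Night): payoffs 0, 5 → best response Mixed.
Species 1 against (Night, Day): payoffs -2, 0 → best response Mixed.
Species 1 against (Night, Dusk): payoffs 2, -1 → best response Night.
Species 1 against (Night, Night): payoffs -5, -2 → best response Mixed.
Species 2 against (Night, Day): payoffs 5, 2 → best response Dusk.
Species 2 against (Night, Dusk): payoffs 5, -1 → best response Dusk.
Species 2 against (Night, Night): payoffs -2, -5 → best response Dusk.
Species 2 against (Mixed, Day): payoffs 3, -3 → best response Dusk.
Species 2 against (Mixed, Dusk): payoffs -4, 1 → best response Night.
Species 2 against (Mixed, Night): payoffs 3, 4 → best response Night.
Species 3 against (Night, Dusk): payoffs -3, 5, 1 → best response Dusk.
Species 3 against (Night, Night): payoffs 3, 1, 0 → best response Day.
Species 3 against (Mixed, Dusk): payoffs 4, -1, 3 → best response Day.
Species 3 against (Mixed, Night): payoffs 5, -3, -4 → best response Day.
Mutual best responses: (Mixed, Dusk, Day).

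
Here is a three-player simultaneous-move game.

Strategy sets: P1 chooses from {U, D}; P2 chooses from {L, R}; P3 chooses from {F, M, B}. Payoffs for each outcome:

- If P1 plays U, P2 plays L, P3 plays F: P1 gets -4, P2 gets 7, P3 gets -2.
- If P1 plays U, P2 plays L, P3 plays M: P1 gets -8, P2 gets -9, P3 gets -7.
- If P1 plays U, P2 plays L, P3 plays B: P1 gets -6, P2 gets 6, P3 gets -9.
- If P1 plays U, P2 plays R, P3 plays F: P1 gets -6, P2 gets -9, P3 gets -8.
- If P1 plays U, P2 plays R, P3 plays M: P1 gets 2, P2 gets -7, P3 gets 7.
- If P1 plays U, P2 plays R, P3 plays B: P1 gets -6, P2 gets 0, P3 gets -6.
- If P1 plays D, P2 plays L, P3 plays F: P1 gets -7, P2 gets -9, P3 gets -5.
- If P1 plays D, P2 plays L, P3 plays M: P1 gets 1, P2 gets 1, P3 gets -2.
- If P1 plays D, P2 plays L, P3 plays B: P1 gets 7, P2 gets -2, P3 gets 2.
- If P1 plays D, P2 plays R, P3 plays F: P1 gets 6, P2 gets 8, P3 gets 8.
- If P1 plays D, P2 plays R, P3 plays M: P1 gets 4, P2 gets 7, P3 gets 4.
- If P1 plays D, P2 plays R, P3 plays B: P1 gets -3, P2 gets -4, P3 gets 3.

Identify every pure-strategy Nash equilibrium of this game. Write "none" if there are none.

For each player, find the best response to each opponent profile; mutual best responses are the pure NE.
P1 against (L, F): payoffs -4, -7 → best response U.
P1 against (L, M): payoffs -8, 1 → best response D.
P1 against (L, B): payoffs -6, 7 → best response D.
P1 against (R, F): payoffs -6, 6 → best response D.
P1 against (R, M): payoffs 2, 4 → best response D.
P1 against (R, B): payoffs -6, -3 → best response D.
P2 against (U, F): payoffs 7, -9 → best response L.
P2 against (U, M): payoffs -9, -7 → best response R.
P2 against (U, B): payoffs 6, 0 → best response L.
P2 against (D, F): payoffs -9, 8 → best response R.
P2 against (D, M): payoffs 1, 7 → best response R.
P2 against (D, B): payoffs -2, -4 → best response L.
P3 against (U, L): payoffs -2, -7, -9 → best response F.
P3 against (U, R): payoffs -8, 7, -6 → best response M.
P3 against (D, L): payoffs -5, -2, 2 → best response B.
P3 against (D, R): payoffs 8, 4, 3 → best response F.
Mutual best responses: (U, L, F); (D, L, B); (D, R, F).

Pure-strategy Nash equilibria: (U, L, F); (D, L, B); (D, R, F)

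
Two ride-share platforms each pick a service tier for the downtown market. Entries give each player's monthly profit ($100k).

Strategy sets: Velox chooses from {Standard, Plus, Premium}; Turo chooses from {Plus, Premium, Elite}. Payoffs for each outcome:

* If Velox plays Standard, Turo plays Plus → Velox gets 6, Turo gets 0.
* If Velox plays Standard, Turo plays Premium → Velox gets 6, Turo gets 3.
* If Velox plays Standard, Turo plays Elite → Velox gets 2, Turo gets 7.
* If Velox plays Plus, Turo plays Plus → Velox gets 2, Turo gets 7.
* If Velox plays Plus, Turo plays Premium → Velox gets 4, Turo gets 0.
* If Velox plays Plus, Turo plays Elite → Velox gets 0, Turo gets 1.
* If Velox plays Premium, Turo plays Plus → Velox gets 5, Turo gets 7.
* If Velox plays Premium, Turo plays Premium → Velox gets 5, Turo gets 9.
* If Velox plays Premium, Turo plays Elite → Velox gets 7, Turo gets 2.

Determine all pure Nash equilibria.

No pure-strategy Nash equilibrium.

Velox against Plus: payoffs 6, 2, 5 → best response Standard.
Velox against Premium: payoffs 6, 4, 5 → best response Standard.
Velox against Elite: payoffs 2, 0, 7 → best response Premium.
Turo against Standard: payoffs 0, 3, 7 → best response Elite.
Turo against Plus: payoffs 7, 0, 1 → best response Plus.
Turo against Premium: payoffs 7, 9, 2 → best response Premium.
No profile is a mutual best response for all players.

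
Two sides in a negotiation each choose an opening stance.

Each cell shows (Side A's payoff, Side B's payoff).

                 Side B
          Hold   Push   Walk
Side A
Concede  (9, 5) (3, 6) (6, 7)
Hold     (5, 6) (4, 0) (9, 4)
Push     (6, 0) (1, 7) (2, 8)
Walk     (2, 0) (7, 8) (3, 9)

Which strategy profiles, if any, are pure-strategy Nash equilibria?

Check each profile: it is a Nash equilibrium iff no player can strictly gain by switching unilaterally.
(Concede, Hold): Side B can switch to Push (5 → 6). Not NE.
(Concede, Push): Side A can switch to Hold (3 → 4). Not NE.
(Concede, Walk): Side A can switch to Hold (6 → 9). Not NE.
(Hold, Hold): Side A can switch to Concede (5 → 9). Not NE.
(Hold, Push): Side A can switch to Walk (4 → 7). Not NE.
(Hold, Walk): Side B can switch to Hold (4 → 6). Not NE.
(Push, Hold): Side A can switch to Concede (6 → 9). Not NE.
(Push, Push): Side A can switch to Concede (1 → 3). Not NE.
(Push, Walk): Side A can switch to Concede (2 → 6). Not NE.
(Walk, Hold): Side A can switch to Concede (2 → 9). Not NE.
(Walk, Push): Side B can switch to Walk (8 → 9). Not NE.
(Walk, Walk): Side A can switch to Concede (3 → 6). Not NE.

This game has no pure Nash equilibrium.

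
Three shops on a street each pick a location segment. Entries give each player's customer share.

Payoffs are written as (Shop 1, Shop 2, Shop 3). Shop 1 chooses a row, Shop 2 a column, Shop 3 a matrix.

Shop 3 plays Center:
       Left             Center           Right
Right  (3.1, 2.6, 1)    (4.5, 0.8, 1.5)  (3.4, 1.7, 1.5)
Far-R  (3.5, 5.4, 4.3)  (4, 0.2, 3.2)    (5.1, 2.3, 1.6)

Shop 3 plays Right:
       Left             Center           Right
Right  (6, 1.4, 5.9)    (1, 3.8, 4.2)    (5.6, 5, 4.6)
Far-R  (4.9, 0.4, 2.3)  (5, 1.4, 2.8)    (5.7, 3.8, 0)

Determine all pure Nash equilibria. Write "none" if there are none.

Pure NE: (Far-R, Left, Center)

(Right, Left, Center): Shop 1 can switch to Far-R (3.1 → 3.5). Not NE.
(Right, Left, Right): Shop 2 can switch to Center (1.4 → 3.8). Not NE.
(Right, Center, Center): Shop 2 can switch to Left (0.8 → 2.6). Not NE.
(Right, Center, Right): Shop 1 can switch to Far-R (1 → 5). Not NE.
(Right, Right, Center): Shop 1 can switch to Far-R (3.4 → 5.1). Not NE.
(Right, Right, Right): Shop 1 can switch to Far-R (5.6 → 5.7). Not NE.
(Far-R, Left, Center): Shop 1 gets 3.5, best alternative 3.1; Shop 2 gets 5.4, best alternative 2.3; Shop 3 gets 4.3, best alternative 2.3. No profitable deviation — NE.
(Far-R, Left, Right): Shop 1 can switch to Right (4.9 → 6). Not NE.
(Far-R, Center, Center): Shop 1 can switch to Right (4 → 4.5). Not NE.
(Far-R, Center, Right): Shop 2 can switch to Right (1.4 → 3.8). Not NE.
(Far-R, Right, Center): Shop 2 can switch to Left (2.3 → 5.4). Not NE.
(Far-R, Right, Right): Shop 3 can switch to Center (0 → 1.6). Not NE.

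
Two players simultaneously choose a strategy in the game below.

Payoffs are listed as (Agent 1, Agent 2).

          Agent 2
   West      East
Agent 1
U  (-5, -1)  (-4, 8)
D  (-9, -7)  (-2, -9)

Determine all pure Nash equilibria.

No pure-strategy Nash equilibrium.

For each strategy profile, look for a profitable unilateral deviation.
(U, West): Agent 2 can switch to East (-1 → 8). Not NE.
(U, East): Agent 1 can switch to D (-4 → -2). Not NE.
(D, West): Agent 1 can switch to U (-9 → -5). Not NE.
(D, East): Agent 2 can switch to West (-9 → -7). Not NE.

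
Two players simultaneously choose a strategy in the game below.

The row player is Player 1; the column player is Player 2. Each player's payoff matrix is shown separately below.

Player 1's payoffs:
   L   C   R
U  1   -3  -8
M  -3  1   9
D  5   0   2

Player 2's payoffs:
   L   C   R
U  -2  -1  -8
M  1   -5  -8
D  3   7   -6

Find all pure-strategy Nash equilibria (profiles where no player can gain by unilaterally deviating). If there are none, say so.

No pure-strategy Nash equilibrium.

(U, L): Player 1 can switch to D (1 → 5). Not NE.
(U, C): Player 1 can switch to M (-3 → 1). Not NE.
(U, R): Player 1 can switch to M (-8 → 9). Not NE.
(M, L): Player 1 can switch to U (-3 → 1). Not NE.
(M, C): Player 2 can switch to L (-5 → 1). Not NE.
(M, R): Player 2 can switch to L (-8 → 1). Not NE.
(D, L): Player 2 can switch to C (3 → 7). Not NE.
(D, C): Player 1 can switch to M (0 → 1). Not NE.
(D, R): Player 1 can switch to M (2 → 9). Not NE.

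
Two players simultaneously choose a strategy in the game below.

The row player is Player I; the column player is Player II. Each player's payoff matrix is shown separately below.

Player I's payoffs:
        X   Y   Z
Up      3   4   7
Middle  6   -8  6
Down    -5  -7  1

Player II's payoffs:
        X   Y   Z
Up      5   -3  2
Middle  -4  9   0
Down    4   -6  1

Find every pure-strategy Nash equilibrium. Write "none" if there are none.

For each player, find the best response to each opponent profile; mutual best responses are the pure NE.
Player I against X: payoffs 3, 6, -5 → best response Middle.
Player I against Y: payoffs 4, -8, -7 → best response Up.
Player I against Z: payoffs 7, 6, 1 → best response Up.
Player II against Up: payoffs 5, -3, 2 → best response X.
Player II against Middle: payoffs -4, 9, 0 → best response Y.
Player II against Down: payoffs 4, -6, 1 → best response X.
No profile is a mutual best response for all players.

No pure-strategy Nash equilibrium.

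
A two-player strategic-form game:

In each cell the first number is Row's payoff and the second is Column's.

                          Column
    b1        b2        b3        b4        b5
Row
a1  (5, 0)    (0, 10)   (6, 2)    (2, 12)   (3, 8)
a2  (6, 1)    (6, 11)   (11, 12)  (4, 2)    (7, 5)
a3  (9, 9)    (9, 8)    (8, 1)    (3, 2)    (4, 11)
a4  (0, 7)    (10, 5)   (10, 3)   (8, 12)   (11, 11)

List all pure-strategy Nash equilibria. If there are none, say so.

Check each profile: it is a Nash equilibrium iff no player can strictly gain by switching unilaterally.
(a1, b1): Row can switch to a2 (5 → 6). Not NE.
(a1, b2): Row can switch to a2 (0 → 6). Not NE.
(a1, b3): Row can switch to a2 (6 → 11). Not NE.
(a1, b4): Row can switch to a2 (2 → 4). Not NE.
(a1, b5): Row can switch to a2 (3 → 7). Not NE.
(a2, b1): Row can switch to a3 (6 → 9). Not NE.
(a2, b2): Row can switch to a3 (6 → 9). Not NE.
(a2, b3): Row gets 11, best alternative 10; Column gets 12, best alternative 11. No profitable deviation — NE.
(a2, b4): Row can switch to a4 (4 → 8). Not NE.
(a4, b4): Row gets 8, best alternative 4; Column gets 12, best alternative 11. No profitable deviation — NE.
(The remaining 10 profiles each have a profitable deviation by the same check.)

Pure-strategy Nash equilibria: (a2, b3); (a4, b4)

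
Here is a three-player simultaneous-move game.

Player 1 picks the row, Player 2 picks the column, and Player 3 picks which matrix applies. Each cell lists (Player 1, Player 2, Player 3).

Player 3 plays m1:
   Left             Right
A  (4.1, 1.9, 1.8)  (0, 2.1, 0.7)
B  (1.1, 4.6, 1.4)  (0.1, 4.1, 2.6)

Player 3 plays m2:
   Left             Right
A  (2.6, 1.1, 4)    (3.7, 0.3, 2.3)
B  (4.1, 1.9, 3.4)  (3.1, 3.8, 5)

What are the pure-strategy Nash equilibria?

This game has no pure Nash equilibrium.

Player 1 against (Left, m1): payoffs 4.1, 1.1 → best response A.
Player 1 against (Left, m2): payoffs 2.6, 4.1 → best response B.
Player 1 against (Right, m1): payoffs 0, 0.1 → best response B.
Player 1 against (Right, m2): payoffs 3.7, 3.1 → best response A.
Player 2 against (A, m1): payoffs 1.9, 2.1 → best response Right.
Player 2 against (A, m2): payoffs 1.1, 0.3 → best response Left.
Player 2 against (B, m1): payoffs 4.6, 4.1 → best response Left.
Player 2 against (B, m2): payoffs 1.9, 3.8 → best response Right.
Player 3 against (A, Left): payoffs 1.8, 4 → best response m2.
Player 3 against (A, Right): payoffs 0.7, 2.3 → best response m2.
Player 3 against (B, Left): payoffs 1.4, 3.4 → best response m2.
Player 3 against (B, Right): payoffs 2.6, 5 → best response m2.
No profile is a mutual best response for all players.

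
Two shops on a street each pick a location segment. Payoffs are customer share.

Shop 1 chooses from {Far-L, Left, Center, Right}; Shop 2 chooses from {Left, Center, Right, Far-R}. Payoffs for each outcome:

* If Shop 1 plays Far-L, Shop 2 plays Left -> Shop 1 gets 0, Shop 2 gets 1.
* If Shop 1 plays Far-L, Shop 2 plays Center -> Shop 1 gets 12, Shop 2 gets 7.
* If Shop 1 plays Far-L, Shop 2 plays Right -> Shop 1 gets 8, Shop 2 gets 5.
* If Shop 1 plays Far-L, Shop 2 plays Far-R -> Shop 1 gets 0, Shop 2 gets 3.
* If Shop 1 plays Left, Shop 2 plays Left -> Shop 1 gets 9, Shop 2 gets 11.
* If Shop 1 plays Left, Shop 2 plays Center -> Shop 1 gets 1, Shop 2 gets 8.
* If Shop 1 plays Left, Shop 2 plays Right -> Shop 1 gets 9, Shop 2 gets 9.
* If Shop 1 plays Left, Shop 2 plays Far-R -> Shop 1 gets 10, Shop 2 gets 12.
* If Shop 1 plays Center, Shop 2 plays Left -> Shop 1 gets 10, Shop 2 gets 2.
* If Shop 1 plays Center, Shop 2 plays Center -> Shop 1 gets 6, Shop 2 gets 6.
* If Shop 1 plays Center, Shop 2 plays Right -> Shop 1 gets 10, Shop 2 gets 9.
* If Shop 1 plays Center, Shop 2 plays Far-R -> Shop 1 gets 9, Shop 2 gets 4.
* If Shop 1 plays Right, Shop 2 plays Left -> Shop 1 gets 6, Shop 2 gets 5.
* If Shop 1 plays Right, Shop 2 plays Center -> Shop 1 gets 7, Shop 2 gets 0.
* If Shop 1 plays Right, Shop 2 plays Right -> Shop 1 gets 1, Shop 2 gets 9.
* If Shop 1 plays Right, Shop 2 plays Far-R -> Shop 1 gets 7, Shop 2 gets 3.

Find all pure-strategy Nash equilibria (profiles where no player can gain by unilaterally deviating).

(Far-L, Left): Shop 1 can switch to Left (0 → 9). Not NE.
(Far-L, Center): Shop 1 gets 12, best alternative 7; Shop 2 gets 7, best alternative 5. No profitable deviation — NE.
(Far-L, Right): Shop 1 can switch to Left (8 → 9). Not NE.
(Far-L, Far-R): Shop 1 can switch to Left (0 → 10). Not NE.
(Left, Left): Shop 1 can switch to Center (9 → 10). Not NE.
(Left, Center): Shop 1 can switch to Far-L (1 → 12). Not NE.
(Left, Right): Shop 1 can switch to Center (9 → 10). Not NE.
(Left, Far-R): Shop 1 gets 10, best alternative 9; Shop 2 gets 12, best alternative 11. No profitable deviation — NE.
(Center, Left): Shop 2 can switch to Center (2 → 6). Not NE.
(Center, Center): Shop 1 can switch to Far-L (6 → 12). Not NE.
(Center, Right): Shop 1 gets 10, best alternative 9; Shop 2 gets 9, best alternative 6. No profitable deviation — NE.
(The remaining 5 profiles each have a profitable deviation by the same check.)

(Far-L, Center), (Left, Far-R), (Center, Right)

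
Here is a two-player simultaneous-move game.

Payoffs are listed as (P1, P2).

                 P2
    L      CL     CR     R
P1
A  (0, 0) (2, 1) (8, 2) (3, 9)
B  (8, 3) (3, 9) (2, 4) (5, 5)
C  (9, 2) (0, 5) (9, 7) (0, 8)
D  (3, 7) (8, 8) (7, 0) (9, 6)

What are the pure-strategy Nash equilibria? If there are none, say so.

(D, CL)

(A, L): P1 can switch to B (0 → 8). Not NE.
(A, CL): P1 can switch to B (2 → 3). Not NE.
(A, CR): P1 can switch to C (8 → 9). Not NE.
(A, R): P1 can switch to B (3 → 5). Not NE.
(B, L): P1 can switch to C (8 → 9). Not NE.
(B, CL): P1 can switch to D (3 → 8). Not NE.
(D, CL): P1 gets 8, best alternative 3; P2 gets 8, best alternative 7. No profitable deviation — NE.
(The remaining 9 profiles each have a profitable deviation by the same check.)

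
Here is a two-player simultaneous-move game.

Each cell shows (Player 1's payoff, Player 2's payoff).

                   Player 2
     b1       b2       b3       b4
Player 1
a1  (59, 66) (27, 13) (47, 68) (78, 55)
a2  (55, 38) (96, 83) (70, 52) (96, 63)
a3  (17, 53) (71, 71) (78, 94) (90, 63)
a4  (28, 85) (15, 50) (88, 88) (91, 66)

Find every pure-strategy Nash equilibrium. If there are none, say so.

The pure Nash equilibria are (a2, b2), (a4, b3).

(a1, b1): Player 2 can switch to b3 (66 → 68). Not NE.
(a1, b2): Player 1 can switch to a2 (27 → 96). Not NE.
(a1, b3): Player 1 can switch to a2 (47 → 70). Not NE.
(a1, b4): Player 1 can switch to a2 (78 → 96). Not NE.
(a2, b1): Player 1 can switch to a1 (55 → 59). Not NE.
(a2, b2): Player 1 gets 96, best alternative 71; Player 2 gets 83, best alternative 63. No profitable deviation — NE.
(a2, b3): Player 1 can switch to a3 (70 → 78). Not NE.
(a2, b4): Player 2 can switch to b2 (63 → 83). Not NE.
(a3, b1): Player 1 can switch to a1 (17 → 59). Not NE.
(a4, b3): Player 1 gets 88, best alternative 78; Player 2 gets 88, best alternative 85. No profitable deviation — NE.
(The remaining 6 profiles each have a profitable deviation by the same check.)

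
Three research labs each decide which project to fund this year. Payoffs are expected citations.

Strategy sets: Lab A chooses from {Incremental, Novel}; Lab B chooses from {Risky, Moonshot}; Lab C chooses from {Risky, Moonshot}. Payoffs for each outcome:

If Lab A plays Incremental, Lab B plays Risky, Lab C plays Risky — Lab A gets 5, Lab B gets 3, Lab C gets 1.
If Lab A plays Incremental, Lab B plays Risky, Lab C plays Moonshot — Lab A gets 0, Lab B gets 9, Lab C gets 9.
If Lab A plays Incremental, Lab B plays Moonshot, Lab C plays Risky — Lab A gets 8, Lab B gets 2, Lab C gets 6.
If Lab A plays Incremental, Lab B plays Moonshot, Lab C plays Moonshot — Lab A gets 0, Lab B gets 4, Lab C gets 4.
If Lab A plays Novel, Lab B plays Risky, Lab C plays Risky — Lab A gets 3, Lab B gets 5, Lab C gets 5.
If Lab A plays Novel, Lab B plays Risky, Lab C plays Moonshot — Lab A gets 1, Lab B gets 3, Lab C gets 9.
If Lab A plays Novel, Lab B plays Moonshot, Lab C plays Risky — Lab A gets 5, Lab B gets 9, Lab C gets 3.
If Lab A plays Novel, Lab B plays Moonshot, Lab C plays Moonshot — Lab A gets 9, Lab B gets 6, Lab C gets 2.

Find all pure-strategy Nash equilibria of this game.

Lab A against (Risky, Risky): payoffs 5, 3 → best response Incremental.
Lab A against (Risky, Moonshot): payoffs 0, 1 → best response Novel.
Lab A against (Moonshot, Risky): payoffs 8, 5 → best response Incremental.
Lab A against (Moonshot, Moonshot): payoffs 0, 9 → best response Novel.
Lab B against (Incremental, Risky): payoffs 3, 2 → best response Risky.
Lab B against (Incremental, Moonshot): payoffs 9, 4 → best response Risky.
Lab B against (Novel, Risky): payoffs 5, 9 → best response Moonshot.
Lab B against (Novel, Moonshot): payoffs 3, 6 → best response Moonshot.
Lab C against (Incremental, Risky): payoffs 1, 9 → best response Moonshot.
Lab C against (Incremental, Moonshot): payoffs 6, 4 → best response Risky.
Lab C against (Novel, Risky): payoffs 5, 9 → best response Moonshot.
Lab C against (Novel, Moonshot): payoffs 3, 2 → best response Risky.
No profile is a mutual best response for all players.

none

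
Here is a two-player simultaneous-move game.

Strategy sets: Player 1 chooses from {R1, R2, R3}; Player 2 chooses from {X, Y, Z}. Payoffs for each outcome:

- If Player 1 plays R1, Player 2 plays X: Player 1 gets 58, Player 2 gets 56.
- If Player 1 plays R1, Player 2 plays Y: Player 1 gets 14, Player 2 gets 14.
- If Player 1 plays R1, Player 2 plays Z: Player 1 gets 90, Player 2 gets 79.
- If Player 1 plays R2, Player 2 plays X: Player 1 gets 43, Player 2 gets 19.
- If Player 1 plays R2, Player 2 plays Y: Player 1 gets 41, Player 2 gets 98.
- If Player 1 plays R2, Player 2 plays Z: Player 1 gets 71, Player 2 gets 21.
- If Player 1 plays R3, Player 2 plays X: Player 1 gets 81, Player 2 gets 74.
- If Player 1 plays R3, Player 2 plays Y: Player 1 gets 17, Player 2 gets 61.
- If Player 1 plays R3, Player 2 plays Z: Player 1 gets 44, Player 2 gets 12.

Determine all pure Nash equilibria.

The pure Nash equilibria are (R1, Z), (R2, Y), (R3, X).

(R1, X): Player 1 can switch to R3 (58 → 81). Not NE.
(R1, Y): Player 1 can switch to R2 (14 → 41). Not NE.
(R1, Z): Player 1 gets 90, best alternative 71; Player 2 gets 79, best alternative 56. No profitable deviation — NE.
(R2, X): Player 1 can switch to R1 (43 → 58). Not NE.
(R2, Y): Player 1 gets 41, best alternative 17; Player 2 gets 98, best alternative 21. No profitable deviation — NE.
(R2, Z): Player 1 can switch to R1 (71 → 90). Not NE.
(R3, X): Player 1 gets 81, best alternative 58; Player 2 gets 74, best alternative 61. No profitable deviation — NE.
(R3, Y): Player 1 can switch to R2 (17 → 41). Not NE.
(R3, Z): Player 1 can switch to R1 (44 → 90). Not NE.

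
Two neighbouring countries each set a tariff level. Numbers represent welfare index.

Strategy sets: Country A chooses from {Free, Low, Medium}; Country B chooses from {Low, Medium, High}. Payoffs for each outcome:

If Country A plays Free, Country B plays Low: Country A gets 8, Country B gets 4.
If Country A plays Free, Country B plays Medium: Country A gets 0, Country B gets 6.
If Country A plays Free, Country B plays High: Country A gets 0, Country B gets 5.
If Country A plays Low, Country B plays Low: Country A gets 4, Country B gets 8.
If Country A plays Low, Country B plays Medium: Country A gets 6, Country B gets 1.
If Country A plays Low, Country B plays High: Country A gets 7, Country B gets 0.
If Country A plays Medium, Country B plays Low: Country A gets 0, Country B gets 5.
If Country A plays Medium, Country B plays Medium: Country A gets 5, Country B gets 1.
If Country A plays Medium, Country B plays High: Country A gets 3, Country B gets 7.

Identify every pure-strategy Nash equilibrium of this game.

For each strategy profile, look for a profitable unilateral deviation.
(Free, Low): Country B can switch to Medium (4 → 6). Not NE.
(Free, Medium): Country A can switch to Low (0 → 6). Not NE.
(Free, High): Country A can switch to Low (0 → 7). Not NE.
(Low, Low): Country A can switch to Free (4 → 8). Not NE.
(Low, Medium): Country B can switch to Low (1 → 8). Not NE.
(Low, High): Country B can switch to Low (0 → 8). Not NE.
(Medium, Low): Country A can switch to Free (0 → 8). Not NE.
(Medium, Medium): Country A can switch to Low (5 → 6). Not NE.
(Medium, High): Country A can switch to Low (3 → 7). Not NE.

No pure-strategy Nash equilibrium.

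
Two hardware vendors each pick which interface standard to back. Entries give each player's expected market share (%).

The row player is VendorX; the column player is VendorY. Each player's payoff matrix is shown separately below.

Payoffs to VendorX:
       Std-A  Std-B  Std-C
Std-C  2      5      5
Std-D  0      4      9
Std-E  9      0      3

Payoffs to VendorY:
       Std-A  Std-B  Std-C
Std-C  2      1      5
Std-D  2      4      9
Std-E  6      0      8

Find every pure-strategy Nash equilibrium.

VendorX against Std-A: payoffs 2, 0, 9 → best response Std-E.
VendorX against Std-B: payoffs 5, 4, 0 → best response Std-C.
VendorX against Std-C: payoffs 5, 9, 3 → best response Std-D.
VendorY against Std-C: payoffs 2, 1, 5 → best response Std-C.
VendorY against Std-D: payoffs 2, 4, 9 → best response Std-C.
VendorY against Std-E: payoffs 6, 0, 8 → best response Std-C.
Mutual best responses: (Std-D, Std-C).

Pure NE: (Std-D, Std-C)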